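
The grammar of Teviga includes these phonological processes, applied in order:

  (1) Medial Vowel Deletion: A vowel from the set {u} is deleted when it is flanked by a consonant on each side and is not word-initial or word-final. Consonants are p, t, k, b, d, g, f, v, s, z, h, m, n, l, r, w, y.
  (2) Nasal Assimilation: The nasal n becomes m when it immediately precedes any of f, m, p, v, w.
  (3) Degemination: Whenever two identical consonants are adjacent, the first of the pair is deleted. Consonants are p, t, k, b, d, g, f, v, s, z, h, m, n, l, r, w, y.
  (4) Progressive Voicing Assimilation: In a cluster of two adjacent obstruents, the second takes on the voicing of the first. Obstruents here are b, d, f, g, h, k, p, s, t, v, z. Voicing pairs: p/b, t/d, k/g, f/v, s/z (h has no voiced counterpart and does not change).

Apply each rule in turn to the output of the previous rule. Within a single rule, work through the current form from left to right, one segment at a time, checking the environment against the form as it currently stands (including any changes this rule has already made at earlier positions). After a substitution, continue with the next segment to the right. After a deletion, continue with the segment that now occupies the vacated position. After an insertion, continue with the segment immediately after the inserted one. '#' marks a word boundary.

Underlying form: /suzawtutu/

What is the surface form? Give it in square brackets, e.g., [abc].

[ssawtu]

(1) Medial Vowel Deletion: [suzawtutu] → [szawttu]
(2) Nasal Assimilation: no change — [szawttu]
(3) Degemination: [szawttu] → [szawtu]
(4) Progressive Voicing Assimilation: [szawtu] → [ssawtu]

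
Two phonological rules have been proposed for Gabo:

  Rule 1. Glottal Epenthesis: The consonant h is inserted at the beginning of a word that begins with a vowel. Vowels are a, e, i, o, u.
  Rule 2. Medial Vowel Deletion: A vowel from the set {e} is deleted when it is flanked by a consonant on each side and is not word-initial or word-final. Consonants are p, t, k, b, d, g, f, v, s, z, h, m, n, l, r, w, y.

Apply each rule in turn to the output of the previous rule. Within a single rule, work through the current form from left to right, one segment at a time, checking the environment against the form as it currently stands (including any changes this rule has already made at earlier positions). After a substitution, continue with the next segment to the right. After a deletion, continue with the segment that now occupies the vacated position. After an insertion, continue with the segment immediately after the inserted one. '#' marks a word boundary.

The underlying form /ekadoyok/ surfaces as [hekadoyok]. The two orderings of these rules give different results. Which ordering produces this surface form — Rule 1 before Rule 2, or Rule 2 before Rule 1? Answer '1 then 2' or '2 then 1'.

Order 1 then 2:
  1 Glottal Epenthesis: [ekadoyok] → [hekadoyok]
  2 Medial Vowel Deletion: [hekadoyok] → [hkadoyok]
  result: [hkadoyok]
Order 2 then 1:
  2 Medial Vowel Deletion: no change — [ekadoyok]
  1 Glottal Epenthesis: [ekadoyok] → [hekadoyok]
  result: [hekadoyok]

2 then 1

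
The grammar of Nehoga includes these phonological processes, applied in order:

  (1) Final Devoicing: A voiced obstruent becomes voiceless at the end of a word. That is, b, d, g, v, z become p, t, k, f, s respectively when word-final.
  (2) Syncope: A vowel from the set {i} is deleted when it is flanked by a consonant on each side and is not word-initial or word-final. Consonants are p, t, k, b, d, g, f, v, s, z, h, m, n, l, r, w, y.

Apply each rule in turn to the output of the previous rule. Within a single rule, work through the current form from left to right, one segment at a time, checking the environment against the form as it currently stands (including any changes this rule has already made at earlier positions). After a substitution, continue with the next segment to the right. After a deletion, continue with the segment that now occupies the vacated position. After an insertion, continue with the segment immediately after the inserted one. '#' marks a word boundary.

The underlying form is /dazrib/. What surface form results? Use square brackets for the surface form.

(1) Final Devoicing: [dazrib] → [dazrip]
(2) Syncope: [dazrip] → [dazrp]

[dazrp]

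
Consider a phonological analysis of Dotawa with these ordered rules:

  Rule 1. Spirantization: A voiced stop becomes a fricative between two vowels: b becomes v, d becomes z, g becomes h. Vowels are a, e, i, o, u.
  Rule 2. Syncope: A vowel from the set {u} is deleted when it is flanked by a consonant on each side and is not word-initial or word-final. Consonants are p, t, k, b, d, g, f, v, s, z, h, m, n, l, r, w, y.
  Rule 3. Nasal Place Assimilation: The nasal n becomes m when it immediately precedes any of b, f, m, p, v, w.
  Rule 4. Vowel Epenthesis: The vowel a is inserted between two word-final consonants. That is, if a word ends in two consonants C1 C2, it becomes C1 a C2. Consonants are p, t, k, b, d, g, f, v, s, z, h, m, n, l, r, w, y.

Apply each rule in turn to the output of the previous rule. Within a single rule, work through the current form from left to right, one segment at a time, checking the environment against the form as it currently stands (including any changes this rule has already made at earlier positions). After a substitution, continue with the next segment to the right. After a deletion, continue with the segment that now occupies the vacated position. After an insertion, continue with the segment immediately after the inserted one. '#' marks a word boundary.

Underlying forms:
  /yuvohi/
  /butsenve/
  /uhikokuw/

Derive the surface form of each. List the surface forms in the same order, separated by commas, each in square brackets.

/yuvohi/:
  Rule 1 Spirantization: no change — [yuvohi]
  Rule 2 Syncope: [yuvohi] → [yvohi]
  Rule 3 Nasal Place Assimilation: no change — [yvohi]
  Rule 4 Vowel Epenthesis: no change — [yvohi]
/butsenve/:
  Rule 1 Spirantization: no change — [butsenve]
  Rule 2 Syncope: [butsenve] → [btsenve]
  Rule 3 Nasal Place Assimilation: [btsenve] → [btsemve]
  Rule 4 Vowel Epenthesis: no change — [btsemve]
/uhikokuw/:
  Rule 1 Spirantization: no change — [uhikokuw]
  Rule 2 Syncope: [uhikokuw] → [uhikokw]
  Rule 3 Nasal Place Assimilation: no change — [uhikokw]
  Rule 4 Vowel Epenthesis: [uhikokw] → [uhikokaw]

[yvohi], [btsemve], [uhikokaw]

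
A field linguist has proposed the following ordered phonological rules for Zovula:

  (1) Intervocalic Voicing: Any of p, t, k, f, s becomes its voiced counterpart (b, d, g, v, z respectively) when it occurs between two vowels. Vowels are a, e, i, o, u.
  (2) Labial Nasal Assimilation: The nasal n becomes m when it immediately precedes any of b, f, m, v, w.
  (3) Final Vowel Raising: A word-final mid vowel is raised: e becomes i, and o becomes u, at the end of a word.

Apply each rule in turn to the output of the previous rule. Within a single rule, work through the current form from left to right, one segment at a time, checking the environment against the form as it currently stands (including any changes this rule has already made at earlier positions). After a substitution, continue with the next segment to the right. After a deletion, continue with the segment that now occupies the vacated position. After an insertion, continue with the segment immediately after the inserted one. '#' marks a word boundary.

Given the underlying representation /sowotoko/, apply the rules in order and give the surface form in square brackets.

[sowodogu]

(1) Intervocalic Voicing: [sowotoko] → [sowodogo]
(2) Labial Nasal Assimilation: no change — [sowodogo]
(3) Final Vowel Raising: [sowodogo] → [sowodogu]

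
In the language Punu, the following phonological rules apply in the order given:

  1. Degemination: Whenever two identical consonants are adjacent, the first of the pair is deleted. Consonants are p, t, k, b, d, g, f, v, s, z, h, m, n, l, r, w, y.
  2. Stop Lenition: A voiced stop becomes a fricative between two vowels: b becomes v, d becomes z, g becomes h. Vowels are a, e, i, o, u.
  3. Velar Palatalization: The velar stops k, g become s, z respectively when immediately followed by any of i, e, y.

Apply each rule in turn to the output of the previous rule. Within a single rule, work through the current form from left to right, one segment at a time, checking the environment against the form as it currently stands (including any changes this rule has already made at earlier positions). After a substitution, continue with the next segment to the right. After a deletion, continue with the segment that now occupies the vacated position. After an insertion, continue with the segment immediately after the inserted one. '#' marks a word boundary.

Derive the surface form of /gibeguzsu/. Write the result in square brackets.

[zivehuzsu]

1 Degemination: no change — [gibeguzsu]
2 Stop Lenition: [gibeguzsu] → [givehuzsu]
3 Velar Palatalization: [givehuzsu] → [zivehuzsu]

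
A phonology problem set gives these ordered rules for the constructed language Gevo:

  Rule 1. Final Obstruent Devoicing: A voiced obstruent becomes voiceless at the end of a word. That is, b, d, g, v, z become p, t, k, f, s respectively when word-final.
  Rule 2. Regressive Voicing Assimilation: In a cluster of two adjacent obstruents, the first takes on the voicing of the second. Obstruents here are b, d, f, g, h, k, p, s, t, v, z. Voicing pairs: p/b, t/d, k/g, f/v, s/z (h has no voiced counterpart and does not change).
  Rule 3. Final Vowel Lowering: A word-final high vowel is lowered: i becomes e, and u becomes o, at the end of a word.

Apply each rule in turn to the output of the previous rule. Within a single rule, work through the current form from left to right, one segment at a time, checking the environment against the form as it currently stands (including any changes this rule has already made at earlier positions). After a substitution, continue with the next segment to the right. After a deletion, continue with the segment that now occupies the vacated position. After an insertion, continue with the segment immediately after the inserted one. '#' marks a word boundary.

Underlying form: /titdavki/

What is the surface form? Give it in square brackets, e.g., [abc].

Rule 1 Final Obstruent Devoicing: no change — [titdavki]
Rule 2 Regressive Voicing Assimilation: [titdavki] → [tiddafki]
Rule 3 Final Vowel Lowering: [tiddafki] → [tiddafke]

[tiddafke]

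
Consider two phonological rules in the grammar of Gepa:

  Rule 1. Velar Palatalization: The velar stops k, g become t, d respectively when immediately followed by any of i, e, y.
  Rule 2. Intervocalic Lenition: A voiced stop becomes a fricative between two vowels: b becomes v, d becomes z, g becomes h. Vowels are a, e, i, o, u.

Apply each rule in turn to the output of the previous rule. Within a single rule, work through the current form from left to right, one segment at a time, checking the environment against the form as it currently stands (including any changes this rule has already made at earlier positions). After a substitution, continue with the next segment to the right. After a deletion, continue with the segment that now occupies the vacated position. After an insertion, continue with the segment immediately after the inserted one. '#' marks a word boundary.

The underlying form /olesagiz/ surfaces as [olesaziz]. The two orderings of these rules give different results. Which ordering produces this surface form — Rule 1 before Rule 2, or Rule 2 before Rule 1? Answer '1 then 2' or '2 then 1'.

Order 1 then 2:
  1 Velar Palatalization: [olesagiz] → [olesadiz]
  2 Intervocalic Lenition: [olesadiz] → [olesaziz]
  result: [olesaziz]
Order 2 then 1:
  2 Intervocalic Lenition: [olesagiz] → [olesahiz]
  1 Velar Palatalization: no change — [olesahiz]
  result: [olesahiz]

1 then 2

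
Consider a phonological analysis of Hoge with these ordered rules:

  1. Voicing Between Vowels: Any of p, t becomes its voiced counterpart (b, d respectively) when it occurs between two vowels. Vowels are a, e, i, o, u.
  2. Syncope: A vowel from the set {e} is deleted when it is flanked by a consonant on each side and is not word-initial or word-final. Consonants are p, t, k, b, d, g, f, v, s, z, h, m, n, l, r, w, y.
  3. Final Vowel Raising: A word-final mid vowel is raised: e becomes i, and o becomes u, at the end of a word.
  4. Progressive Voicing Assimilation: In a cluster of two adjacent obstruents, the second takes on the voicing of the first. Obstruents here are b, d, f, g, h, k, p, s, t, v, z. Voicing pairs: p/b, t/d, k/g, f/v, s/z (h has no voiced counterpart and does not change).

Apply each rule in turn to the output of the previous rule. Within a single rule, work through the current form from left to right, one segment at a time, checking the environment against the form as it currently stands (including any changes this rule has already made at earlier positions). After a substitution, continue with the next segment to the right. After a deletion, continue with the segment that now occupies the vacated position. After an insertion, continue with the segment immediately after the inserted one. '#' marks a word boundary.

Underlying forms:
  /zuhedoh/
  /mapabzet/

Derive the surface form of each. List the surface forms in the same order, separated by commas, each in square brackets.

/zuhedoh/:
  1 Voicing Between Vowels: no change — [zuhedoh]
  2 Syncope: [zuhedoh] → [zuhdoh]
  3 Final Vowel Raising: no change — [zuhdoh]
  4 Progressive Voicing Assimilation: [zuhdoh] → [zuhtoh]
/mapabzet/:
  1 Voicing Between Vowels: [mapabzet] → [mababzet]
  2 Syncope: [mababzet] → [mababzt]
  3 Final Vowel Raising: no change — [mababzt]
  4 Progressive Voicing Assimilation: [mababzt] → [mababzd]

[zuhtoh], [mababzd]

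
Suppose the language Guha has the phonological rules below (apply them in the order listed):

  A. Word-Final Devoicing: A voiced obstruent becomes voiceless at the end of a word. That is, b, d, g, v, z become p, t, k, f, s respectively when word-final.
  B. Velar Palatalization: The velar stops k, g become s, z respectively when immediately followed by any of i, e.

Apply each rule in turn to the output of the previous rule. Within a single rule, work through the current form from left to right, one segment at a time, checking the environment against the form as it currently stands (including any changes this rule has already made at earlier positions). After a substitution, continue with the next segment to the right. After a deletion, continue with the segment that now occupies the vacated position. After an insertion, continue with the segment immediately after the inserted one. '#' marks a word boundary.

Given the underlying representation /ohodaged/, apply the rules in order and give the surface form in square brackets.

A Word-Final Devoicing: [ohodaged] → [ohodaget]
B Velar Palatalization: [ohodaget] → [ohodazet]

[ohodazet]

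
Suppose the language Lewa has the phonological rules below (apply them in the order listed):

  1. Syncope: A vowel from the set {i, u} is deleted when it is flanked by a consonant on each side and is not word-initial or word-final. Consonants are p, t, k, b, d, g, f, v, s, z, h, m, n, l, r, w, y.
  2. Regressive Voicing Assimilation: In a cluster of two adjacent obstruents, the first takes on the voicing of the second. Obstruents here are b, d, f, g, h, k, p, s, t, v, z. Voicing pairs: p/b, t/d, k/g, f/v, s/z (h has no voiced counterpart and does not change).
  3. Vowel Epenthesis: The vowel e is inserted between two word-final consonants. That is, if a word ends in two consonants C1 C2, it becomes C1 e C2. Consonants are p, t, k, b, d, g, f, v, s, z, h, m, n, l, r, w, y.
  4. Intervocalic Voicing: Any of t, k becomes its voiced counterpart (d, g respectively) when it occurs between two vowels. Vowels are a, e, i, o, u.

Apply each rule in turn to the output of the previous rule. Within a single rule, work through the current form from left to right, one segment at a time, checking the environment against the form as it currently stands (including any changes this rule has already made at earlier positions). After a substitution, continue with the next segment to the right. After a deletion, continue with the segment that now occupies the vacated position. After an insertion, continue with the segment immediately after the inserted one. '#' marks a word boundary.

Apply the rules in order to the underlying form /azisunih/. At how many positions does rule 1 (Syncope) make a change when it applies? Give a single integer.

1 Syncope: [azisunih] → [azsnh]
2 Regressive Voicing Assimilation: [azsnh] → [assnh]
3 Vowel Epenthesis: [assnh] → [assneh]
4 Intervocalic Voicing: no change — [assneh]
Rule 1 changed 3 position(s).

3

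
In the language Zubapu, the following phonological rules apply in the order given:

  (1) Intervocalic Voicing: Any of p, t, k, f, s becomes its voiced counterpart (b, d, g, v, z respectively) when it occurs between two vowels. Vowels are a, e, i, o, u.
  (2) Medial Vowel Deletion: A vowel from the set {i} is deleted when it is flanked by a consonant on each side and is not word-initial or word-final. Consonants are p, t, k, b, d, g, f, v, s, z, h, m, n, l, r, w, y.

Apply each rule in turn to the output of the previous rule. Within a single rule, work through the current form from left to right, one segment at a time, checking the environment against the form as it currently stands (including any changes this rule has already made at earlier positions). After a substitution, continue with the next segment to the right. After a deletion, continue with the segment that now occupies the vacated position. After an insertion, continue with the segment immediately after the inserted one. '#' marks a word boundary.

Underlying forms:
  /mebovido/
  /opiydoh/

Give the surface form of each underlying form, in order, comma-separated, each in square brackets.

/mebovido/:
  (1) Intervocalic Voicing: no change — [mebovido]
  (2) Medial Vowel Deletion: [mebovido] → [mebovdo]
/opiydoh/:
  (1) Intervocalic Voicing: [opiydoh] → [obiydoh]
  (2) Medial Vowel Deletion: [obiydoh] → [obydoh]

[mebovdo], [obydoh]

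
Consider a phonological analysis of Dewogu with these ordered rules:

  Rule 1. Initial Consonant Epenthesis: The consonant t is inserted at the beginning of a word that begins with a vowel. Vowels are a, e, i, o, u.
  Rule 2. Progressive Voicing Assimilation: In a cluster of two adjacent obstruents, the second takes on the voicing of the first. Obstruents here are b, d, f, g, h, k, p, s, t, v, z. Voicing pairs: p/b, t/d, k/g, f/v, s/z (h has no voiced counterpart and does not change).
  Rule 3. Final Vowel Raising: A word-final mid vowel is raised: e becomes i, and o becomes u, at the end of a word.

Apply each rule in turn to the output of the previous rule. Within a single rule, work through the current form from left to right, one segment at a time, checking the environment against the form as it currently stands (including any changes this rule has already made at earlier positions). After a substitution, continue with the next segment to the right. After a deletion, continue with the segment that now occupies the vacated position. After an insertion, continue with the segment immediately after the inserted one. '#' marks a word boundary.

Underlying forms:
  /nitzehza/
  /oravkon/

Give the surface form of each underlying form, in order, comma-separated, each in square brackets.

/nitzehza/:
  Rule 1 Initial Consonant Epenthesis: no change — [nitzehza]
  Rule 2 Progressive Voicing Assimilation: [nitzehza] → [nitsehsa]
  Rule 3 Final Vowel Raising: no change — [nitsehsa]
/oravkon/:
  Rule 1 Initial Consonant Epenthesis: [oravkon] → [toravkon]
  Rule 2 Progressive Voicing Assimilation: [toravkon] → [toravgon]
  Rule 3 Final Vowel Raising: no change — [toravgon]

[nitsehsa], [toravgon]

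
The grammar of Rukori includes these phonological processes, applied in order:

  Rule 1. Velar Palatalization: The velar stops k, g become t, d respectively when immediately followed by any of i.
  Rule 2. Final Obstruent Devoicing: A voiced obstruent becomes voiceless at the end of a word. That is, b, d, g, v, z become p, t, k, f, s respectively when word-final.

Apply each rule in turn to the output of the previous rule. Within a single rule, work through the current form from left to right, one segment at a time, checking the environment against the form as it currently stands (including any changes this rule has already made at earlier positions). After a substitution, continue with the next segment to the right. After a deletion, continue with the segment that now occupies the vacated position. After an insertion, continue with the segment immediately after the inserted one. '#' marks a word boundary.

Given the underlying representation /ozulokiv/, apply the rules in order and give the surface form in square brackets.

[ozulotif]

Rule 1 Velar Palatalization: [ozulokiv] → [ozulotiv]
Rule 2 Final Obstruent Devoicing: [ozulotiv] → [ozulotif]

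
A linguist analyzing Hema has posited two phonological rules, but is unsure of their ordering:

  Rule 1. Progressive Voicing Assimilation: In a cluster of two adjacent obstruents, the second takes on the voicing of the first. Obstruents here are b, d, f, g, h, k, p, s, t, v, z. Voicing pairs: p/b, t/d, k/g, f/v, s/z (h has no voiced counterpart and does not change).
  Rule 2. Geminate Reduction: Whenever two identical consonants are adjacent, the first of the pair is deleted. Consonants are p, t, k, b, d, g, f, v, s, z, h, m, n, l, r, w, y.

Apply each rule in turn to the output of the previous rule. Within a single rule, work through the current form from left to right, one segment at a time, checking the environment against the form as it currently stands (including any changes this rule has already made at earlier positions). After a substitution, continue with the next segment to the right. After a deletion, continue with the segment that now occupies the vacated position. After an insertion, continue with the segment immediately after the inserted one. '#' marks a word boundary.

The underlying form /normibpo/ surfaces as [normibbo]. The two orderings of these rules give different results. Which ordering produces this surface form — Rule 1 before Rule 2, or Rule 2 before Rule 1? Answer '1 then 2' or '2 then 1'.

2 then 1

Order 1 then 2:
  1 Progressive Voicing Assimilation: [normibpo] → [normibbo]
  2 Geminate Reduction: [normibbo] → [normibo]
  result: [normibo]
Order 2 then 1:
  2 Geminate Reduction: no change — [normibpo]
  1 Progressive Voicing Assimilation: [normibpo] → [normibbo]
  result: [normibbo]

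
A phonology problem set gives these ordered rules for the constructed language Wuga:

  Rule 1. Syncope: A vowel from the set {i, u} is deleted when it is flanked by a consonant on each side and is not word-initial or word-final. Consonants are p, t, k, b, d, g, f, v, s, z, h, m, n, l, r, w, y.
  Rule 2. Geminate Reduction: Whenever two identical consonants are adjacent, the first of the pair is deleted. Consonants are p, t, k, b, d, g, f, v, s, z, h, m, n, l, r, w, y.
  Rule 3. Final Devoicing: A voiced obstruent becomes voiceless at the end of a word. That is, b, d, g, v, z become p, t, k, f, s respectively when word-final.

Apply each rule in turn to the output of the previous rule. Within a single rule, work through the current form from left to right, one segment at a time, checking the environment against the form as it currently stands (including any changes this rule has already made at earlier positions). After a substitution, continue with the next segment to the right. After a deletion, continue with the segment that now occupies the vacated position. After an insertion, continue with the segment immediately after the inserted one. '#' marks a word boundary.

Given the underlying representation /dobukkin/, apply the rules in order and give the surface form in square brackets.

[dobkn]

Rule 1 Syncope: [dobukkin] → [dobkkn]
Rule 2 Geminate Reduction: [dobkkn] → [dobkn]
Rule 3 Final Devoicing: no change — [dobkn]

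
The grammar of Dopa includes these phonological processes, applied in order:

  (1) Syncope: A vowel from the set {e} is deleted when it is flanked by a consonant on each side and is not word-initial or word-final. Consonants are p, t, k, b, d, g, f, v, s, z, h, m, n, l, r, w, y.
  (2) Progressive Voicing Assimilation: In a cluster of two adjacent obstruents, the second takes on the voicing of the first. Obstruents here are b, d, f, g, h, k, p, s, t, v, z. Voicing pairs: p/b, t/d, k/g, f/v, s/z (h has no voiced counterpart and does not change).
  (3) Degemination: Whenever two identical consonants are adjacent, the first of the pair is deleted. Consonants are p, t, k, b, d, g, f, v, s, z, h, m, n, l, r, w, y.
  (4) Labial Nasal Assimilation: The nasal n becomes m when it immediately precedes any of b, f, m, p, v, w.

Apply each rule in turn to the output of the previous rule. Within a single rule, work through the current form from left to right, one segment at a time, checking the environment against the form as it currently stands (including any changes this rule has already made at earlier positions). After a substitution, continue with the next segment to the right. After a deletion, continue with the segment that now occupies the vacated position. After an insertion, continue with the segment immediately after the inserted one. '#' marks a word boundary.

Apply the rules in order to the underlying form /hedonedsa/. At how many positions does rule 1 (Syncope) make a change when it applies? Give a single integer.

(1) Syncope: [hedonedsa] → [hdondsa]
(2) Progressive Voicing Assimilation: [hdondsa] → [htondza]
(3) Degemination: no change — [htondza]
(4) Labial Nasal Assimilation: no change — [htondza]
Rule 1 changed 2 position(s).

2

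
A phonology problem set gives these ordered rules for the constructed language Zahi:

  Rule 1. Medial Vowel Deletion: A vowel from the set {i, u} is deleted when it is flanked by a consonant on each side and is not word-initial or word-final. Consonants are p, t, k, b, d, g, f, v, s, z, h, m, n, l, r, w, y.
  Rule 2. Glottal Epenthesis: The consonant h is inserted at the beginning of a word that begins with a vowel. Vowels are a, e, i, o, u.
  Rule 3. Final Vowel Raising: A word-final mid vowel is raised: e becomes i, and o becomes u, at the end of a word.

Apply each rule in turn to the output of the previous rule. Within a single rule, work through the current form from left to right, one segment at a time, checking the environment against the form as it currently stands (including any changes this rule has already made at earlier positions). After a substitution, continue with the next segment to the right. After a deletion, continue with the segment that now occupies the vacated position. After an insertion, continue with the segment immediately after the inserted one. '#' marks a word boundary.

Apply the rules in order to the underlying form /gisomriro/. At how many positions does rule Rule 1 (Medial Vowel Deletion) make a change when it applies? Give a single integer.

Rule 1 Medial Vowel Deletion: [gisomriro] → [gsomrro]
Rule 2 Glottal Epenthesis: no change — [gsomrro]
Rule 3 Final Vowel Raising: [gsomrro] → [gsomrru]
Rule Rule 1 changed 2 position(s).

2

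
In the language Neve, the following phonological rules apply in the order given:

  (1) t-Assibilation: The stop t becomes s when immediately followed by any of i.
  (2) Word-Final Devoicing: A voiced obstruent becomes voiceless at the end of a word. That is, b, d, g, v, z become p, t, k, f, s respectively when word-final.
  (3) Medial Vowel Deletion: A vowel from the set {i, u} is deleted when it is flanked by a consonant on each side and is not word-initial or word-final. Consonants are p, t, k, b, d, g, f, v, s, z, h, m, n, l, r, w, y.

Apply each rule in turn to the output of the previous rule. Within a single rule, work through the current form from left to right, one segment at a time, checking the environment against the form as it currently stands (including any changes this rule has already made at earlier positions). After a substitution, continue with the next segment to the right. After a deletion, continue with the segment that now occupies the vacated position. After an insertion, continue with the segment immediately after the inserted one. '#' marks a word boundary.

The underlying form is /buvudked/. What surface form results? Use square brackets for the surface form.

(1) t-Assibilation: no change — [buvudked]
(2) Word-Final Devoicing: [buvudked] → [buvudket]
(3) Medial Vowel Deletion: [buvudket] → [bvdket]

[bvdket]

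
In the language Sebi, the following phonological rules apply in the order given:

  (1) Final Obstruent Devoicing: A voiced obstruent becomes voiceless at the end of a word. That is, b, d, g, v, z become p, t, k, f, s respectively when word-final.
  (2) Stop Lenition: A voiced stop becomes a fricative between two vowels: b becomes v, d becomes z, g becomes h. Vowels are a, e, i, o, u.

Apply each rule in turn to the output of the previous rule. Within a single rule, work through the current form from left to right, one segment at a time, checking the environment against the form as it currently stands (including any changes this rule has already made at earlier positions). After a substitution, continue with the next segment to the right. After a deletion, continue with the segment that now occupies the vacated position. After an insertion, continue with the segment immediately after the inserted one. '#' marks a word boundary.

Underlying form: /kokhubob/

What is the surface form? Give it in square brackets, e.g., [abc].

(1) Final Obstruent Devoicing: [kokhubob] → [kokhubop]
(2) Stop Lenition: [kokhubop] → [kokhuvop]

[kokhuvop]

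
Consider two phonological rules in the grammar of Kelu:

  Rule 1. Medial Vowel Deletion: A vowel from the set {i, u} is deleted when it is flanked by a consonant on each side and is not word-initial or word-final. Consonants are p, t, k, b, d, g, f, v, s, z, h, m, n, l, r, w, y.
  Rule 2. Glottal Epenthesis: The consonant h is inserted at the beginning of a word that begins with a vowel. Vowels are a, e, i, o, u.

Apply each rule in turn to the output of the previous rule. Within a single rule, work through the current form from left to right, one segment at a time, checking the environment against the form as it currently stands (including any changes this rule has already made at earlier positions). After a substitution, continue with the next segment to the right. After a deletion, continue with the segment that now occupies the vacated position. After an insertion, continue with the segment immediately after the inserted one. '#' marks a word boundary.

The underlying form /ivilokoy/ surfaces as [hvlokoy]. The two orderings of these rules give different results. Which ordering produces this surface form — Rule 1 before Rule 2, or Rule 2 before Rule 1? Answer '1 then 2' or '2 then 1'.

2 then 1

Order 1 then 2:
  1 Medial Vowel Deletion: [ivilokoy] → [ivlokoy]
  2 Glottal Epenthesis: [ivlokoy] → [hivlokoy]
  result: [hivlokoy]
Order 2 then 1:
  2 Glottal Epenthesis: [ivilokoy] → [hivilokoy]
  1 Medial Vowel Deletion: [hivilokoy] → [hvlokoy]
  result: [hvlokoy]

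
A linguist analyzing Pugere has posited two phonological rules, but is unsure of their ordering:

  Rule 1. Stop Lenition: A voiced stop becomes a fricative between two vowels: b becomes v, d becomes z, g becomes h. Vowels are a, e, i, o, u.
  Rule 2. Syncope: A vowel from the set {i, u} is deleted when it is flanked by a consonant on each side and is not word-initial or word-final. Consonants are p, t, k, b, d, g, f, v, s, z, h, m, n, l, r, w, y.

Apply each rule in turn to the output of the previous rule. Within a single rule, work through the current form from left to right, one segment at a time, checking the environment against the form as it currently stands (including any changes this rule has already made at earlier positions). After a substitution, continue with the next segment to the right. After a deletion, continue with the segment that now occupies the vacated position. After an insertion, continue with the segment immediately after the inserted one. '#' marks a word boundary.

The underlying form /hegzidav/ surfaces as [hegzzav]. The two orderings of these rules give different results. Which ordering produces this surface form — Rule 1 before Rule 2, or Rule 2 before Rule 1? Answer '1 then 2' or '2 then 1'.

Order 1 then 2:
  1 Stop Lenition: [hegzidav] → [hegzizav]
  2 Syncope: [hegzizav] → [hegzzav]
  result: [hegzzav]
Order 2 then 1:
  2 Syncope: [hegzidav] → [hegzdav]
  1 Stop Lenition: no change — [hegzdav]
  result: [hegzdav]

1 then 2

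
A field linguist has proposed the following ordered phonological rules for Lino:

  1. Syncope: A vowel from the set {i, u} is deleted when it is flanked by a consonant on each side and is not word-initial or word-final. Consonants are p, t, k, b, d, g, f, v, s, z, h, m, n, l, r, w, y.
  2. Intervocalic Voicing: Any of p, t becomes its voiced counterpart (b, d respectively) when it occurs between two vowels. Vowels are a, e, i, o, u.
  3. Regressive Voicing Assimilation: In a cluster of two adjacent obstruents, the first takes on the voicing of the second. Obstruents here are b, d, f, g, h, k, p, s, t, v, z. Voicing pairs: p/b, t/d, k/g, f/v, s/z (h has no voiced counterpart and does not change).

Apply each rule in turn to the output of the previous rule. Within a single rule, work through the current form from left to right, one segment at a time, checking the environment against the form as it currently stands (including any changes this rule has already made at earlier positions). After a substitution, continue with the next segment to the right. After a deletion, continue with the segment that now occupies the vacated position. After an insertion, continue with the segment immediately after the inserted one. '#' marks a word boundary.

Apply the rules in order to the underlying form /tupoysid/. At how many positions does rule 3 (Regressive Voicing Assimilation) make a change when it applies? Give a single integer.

1 Syncope: [tupoysid] → [tpoysd]
2 Intervocalic Voicing: no change — [tpoysd]
3 Regressive Voicing Assimilation: [tpoysd] → [tpoyzd]
Rule 3 changed 1 position(s).

1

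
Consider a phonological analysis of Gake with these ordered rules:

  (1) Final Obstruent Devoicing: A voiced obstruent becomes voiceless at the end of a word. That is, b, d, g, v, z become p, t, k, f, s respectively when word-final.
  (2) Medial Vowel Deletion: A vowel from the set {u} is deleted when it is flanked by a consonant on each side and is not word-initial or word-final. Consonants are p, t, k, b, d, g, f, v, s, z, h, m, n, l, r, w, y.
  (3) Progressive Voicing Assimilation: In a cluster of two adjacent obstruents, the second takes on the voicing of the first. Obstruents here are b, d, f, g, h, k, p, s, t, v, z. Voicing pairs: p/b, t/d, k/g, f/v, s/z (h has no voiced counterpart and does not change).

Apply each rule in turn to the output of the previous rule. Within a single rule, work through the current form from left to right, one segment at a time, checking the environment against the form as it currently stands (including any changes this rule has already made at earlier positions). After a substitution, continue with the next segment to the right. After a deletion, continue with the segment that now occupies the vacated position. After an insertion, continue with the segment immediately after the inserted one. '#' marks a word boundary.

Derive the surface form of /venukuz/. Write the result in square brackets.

(1) Final Obstruent Devoicing: [venukuz] → [venukus]
(2) Medial Vowel Deletion: [venukus] → [venks]
(3) Progressive Voicing Assimilation: no change — [venks]

[venks]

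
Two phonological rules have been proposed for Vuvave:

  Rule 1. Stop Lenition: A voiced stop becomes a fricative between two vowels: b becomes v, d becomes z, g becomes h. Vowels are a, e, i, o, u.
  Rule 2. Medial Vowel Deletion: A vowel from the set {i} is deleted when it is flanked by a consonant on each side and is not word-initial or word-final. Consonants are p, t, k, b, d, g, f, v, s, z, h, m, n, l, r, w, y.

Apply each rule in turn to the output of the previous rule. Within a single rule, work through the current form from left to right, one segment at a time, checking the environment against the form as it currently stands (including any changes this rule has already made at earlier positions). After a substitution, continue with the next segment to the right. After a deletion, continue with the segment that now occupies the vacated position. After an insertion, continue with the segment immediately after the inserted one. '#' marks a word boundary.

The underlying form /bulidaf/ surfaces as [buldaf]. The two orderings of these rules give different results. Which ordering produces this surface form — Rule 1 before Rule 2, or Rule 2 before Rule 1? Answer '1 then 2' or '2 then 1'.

2 then 1

Order 1 then 2:
  1 Stop Lenition: [bulidaf] → [bulizaf]
  2 Medial Vowel Deletion: [bulizaf] → [bulzaf]
  result: [bulzaf]
Order 2 then 1:
  2 Medial Vowel Deletion: [bulidaf] → [buldaf]
  1 Stop Lenition: no change — [buldaf]
  result: [buldaf]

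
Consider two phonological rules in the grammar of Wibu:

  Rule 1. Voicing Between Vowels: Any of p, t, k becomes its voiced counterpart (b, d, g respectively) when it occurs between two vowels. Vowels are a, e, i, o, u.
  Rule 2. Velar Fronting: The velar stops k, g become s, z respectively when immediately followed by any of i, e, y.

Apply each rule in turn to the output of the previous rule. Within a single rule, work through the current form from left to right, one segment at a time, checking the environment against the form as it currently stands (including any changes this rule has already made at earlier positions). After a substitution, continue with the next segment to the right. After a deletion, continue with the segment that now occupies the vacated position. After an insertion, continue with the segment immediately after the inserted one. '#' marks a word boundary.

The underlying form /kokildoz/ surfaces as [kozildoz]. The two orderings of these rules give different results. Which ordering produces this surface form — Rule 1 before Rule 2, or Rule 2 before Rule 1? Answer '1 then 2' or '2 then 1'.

1 then 2

Order 1 then 2:
  1 Voicing Between Vowels: [kokildoz] → [kogildoz]
  2 Velar Fronting: [kogildoz] → [kozildoz]
  result: [kozildoz]
Order 2 then 1:
  2 Velar Fronting: [kokildoz] → [kosildoz]
  1 Voicing Between Vowels: no change — [kosildoz]
  result: [kosildoz]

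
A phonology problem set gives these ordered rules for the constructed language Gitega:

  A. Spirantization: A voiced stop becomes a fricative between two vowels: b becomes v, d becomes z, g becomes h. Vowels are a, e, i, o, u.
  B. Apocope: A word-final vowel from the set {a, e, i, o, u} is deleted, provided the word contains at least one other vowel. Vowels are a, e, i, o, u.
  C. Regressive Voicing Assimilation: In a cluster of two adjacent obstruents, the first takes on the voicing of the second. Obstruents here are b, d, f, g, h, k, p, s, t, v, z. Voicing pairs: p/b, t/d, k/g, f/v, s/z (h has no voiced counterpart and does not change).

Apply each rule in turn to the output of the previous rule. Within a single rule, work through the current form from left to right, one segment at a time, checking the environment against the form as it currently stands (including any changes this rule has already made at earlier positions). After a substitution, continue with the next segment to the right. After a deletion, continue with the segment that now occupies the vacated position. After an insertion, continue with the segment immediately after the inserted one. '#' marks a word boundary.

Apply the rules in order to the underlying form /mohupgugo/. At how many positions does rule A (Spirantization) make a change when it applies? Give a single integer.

1

A Spirantization: [mohupgugo] → [mohupguho]
B Apocope: [mohupguho] → [mohupguh]
C Regressive Voicing Assimilation: [mohupguh] → [mohubguh]
Rule A changed 1 position(s).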